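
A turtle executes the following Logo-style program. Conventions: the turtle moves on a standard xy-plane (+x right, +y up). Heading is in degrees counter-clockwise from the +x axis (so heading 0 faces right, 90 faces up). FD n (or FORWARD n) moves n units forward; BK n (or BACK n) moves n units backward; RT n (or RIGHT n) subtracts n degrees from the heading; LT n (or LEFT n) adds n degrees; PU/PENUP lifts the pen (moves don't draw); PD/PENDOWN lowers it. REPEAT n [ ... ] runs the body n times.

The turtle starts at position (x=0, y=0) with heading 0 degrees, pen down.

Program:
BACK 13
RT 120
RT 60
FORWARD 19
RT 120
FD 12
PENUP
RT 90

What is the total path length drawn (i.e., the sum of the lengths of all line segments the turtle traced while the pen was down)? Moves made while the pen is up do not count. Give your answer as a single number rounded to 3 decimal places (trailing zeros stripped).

Executing turtle program step by step:
Start: pos=(0,0), heading=0, pen down
BK 13: (0,0) -> (-13,0) [heading=0, draw]
RT 120: heading 0 -> 240
RT 60: heading 240 -> 180
FD 19: (-13,0) -> (-32,0) [heading=180, draw]
RT 120: heading 180 -> 60
FD 12: (-32,0) -> (-26,10.392) [heading=60, draw]
PU: pen up
RT 90: heading 60 -> 330
Final: pos=(-26,10.392), heading=330, 3 segment(s) drawn

Segment lengths:
  seg 1: (0,0) -> (-13,0), length = 13
  seg 2: (-13,0) -> (-32,0), length = 19
  seg 3: (-32,0) -> (-26,10.392), length = 12
Total = 44

Answer: 44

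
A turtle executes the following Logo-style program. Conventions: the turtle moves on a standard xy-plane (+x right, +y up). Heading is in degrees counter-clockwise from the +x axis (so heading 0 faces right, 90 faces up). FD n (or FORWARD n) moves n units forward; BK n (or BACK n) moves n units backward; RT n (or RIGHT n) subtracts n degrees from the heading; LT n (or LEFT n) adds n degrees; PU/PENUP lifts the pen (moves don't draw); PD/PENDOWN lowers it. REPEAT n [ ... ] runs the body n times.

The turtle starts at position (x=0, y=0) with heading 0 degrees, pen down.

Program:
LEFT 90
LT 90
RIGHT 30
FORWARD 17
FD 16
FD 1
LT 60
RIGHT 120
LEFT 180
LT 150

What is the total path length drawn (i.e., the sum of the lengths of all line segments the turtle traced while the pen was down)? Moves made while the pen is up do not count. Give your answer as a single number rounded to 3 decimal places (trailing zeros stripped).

Executing turtle program step by step:
Start: pos=(0,0), heading=0, pen down
LT 90: heading 0 -> 90
LT 90: heading 90 -> 180
RT 30: heading 180 -> 150
FD 17: (0,0) -> (-14.722,8.5) [heading=150, draw]
FD 16: (-14.722,8.5) -> (-28.579,16.5) [heading=150, draw]
FD 1: (-28.579,16.5) -> (-29.445,17) [heading=150, draw]
LT 60: heading 150 -> 210
RT 120: heading 210 -> 90
LT 180: heading 90 -> 270
LT 150: heading 270 -> 60
Final: pos=(-29.445,17), heading=60, 3 segment(s) drawn

Segment lengths:
  seg 1: (0,0) -> (-14.722,8.5), length = 17
  seg 2: (-14.722,8.5) -> (-28.579,16.5), length = 16
  seg 3: (-28.579,16.5) -> (-29.445,17), length = 1
Total = 34

Answer: 34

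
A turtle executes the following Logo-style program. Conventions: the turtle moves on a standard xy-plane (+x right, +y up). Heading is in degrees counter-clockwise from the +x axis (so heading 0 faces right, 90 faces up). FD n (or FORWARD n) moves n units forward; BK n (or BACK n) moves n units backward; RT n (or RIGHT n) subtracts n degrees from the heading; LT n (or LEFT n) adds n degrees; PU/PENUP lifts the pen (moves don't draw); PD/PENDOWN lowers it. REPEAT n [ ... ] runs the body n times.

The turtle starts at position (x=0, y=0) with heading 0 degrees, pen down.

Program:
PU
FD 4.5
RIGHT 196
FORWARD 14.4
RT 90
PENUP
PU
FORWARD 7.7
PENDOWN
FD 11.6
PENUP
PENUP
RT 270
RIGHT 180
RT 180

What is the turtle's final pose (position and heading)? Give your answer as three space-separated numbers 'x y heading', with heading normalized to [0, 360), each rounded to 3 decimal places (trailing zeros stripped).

Answer: -4.022 22.522 164

Derivation:
Executing turtle program step by step:
Start: pos=(0,0), heading=0, pen down
PU: pen up
FD 4.5: (0,0) -> (4.5,0) [heading=0, move]
RT 196: heading 0 -> 164
FD 14.4: (4.5,0) -> (-9.342,3.969) [heading=164, move]
RT 90: heading 164 -> 74
PU: pen up
PU: pen up
FD 7.7: (-9.342,3.969) -> (-7.22,11.371) [heading=74, move]
PD: pen down
FD 11.6: (-7.22,11.371) -> (-4.022,22.522) [heading=74, draw]
PU: pen up
PU: pen up
RT 270: heading 74 -> 164
RT 180: heading 164 -> 344
RT 180: heading 344 -> 164
Final: pos=(-4.022,22.522), heading=164, 1 segment(s) drawn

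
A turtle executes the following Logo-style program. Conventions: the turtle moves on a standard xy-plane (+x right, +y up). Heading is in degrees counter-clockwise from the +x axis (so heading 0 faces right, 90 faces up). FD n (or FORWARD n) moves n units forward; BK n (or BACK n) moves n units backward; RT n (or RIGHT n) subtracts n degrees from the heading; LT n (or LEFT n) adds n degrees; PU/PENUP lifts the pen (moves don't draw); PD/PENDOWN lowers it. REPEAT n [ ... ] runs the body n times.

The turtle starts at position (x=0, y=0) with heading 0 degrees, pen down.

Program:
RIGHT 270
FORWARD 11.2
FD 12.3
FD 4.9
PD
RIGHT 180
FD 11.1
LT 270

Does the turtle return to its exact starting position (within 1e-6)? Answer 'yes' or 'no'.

Answer: no

Derivation:
Executing turtle program step by step:
Start: pos=(0,0), heading=0, pen down
RT 270: heading 0 -> 90
FD 11.2: (0,0) -> (0,11.2) [heading=90, draw]
FD 12.3: (0,11.2) -> (0,23.5) [heading=90, draw]
FD 4.9: (0,23.5) -> (0,28.4) [heading=90, draw]
PD: pen down
RT 180: heading 90 -> 270
FD 11.1: (0,28.4) -> (0,17.3) [heading=270, draw]
LT 270: heading 270 -> 180
Final: pos=(0,17.3), heading=180, 4 segment(s) drawn

Start position: (0, 0)
Final position: (0, 17.3)
Distance = 17.3; >= 1e-6 -> NOT closed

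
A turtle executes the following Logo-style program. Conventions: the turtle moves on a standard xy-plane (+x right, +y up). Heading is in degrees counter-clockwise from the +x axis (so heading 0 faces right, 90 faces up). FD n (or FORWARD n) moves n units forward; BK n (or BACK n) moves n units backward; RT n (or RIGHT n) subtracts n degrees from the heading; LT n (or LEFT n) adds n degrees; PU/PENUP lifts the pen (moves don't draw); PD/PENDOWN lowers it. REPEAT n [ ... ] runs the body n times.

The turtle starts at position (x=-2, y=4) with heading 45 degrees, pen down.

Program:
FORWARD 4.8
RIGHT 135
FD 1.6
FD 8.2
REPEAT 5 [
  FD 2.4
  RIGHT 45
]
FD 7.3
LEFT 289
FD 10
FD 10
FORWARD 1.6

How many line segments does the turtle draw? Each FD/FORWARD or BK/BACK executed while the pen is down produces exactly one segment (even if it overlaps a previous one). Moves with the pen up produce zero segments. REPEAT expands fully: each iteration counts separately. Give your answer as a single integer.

Answer: 12

Derivation:
Executing turtle program step by step:
Start: pos=(-2,4), heading=45, pen down
FD 4.8: (-2,4) -> (1.394,7.394) [heading=45, draw]
RT 135: heading 45 -> 270
FD 1.6: (1.394,7.394) -> (1.394,5.794) [heading=270, draw]
FD 8.2: (1.394,5.794) -> (1.394,-2.406) [heading=270, draw]
REPEAT 5 [
  -- iteration 1/5 --
  FD 2.4: (1.394,-2.406) -> (1.394,-4.806) [heading=270, draw]
  RT 45: heading 270 -> 225
  -- iteration 2/5 --
  FD 2.4: (1.394,-4.806) -> (-0.303,-6.503) [heading=225, draw]
  RT 45: heading 225 -> 180
  -- iteration 3/5 --
  FD 2.4: (-0.303,-6.503) -> (-2.703,-6.503) [heading=180, draw]
  RT 45: heading 180 -> 135
  -- iteration 4/5 --
  FD 2.4: (-2.703,-6.503) -> (-4.4,-4.806) [heading=135, draw]
  RT 45: heading 135 -> 90
  -- iteration 5/5 --
  FD 2.4: (-4.4,-4.806) -> (-4.4,-2.406) [heading=90, draw]
  RT 45: heading 90 -> 45
]
FD 7.3: (-4.4,-2.406) -> (0.762,2.756) [heading=45, draw]
LT 289: heading 45 -> 334
FD 10: (0.762,2.756) -> (9.75,-1.628) [heading=334, draw]
FD 10: (9.75,-1.628) -> (18.738,-6.011) [heading=334, draw]
FD 1.6: (18.738,-6.011) -> (20.176,-6.713) [heading=334, draw]
Final: pos=(20.176,-6.713), heading=334, 12 segment(s) drawn
Segments drawn: 12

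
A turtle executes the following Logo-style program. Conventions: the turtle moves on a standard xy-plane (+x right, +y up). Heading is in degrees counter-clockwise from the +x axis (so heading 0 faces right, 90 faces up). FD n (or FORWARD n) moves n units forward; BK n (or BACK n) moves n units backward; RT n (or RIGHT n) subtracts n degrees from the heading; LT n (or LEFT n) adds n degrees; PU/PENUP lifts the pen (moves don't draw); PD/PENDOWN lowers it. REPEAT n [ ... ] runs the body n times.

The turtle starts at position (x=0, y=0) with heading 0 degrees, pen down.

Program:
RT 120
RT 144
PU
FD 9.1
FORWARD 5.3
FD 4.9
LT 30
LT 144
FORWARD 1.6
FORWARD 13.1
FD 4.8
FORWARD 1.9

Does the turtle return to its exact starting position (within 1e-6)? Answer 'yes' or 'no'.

Executing turtle program step by step:
Start: pos=(0,0), heading=0, pen down
RT 120: heading 0 -> 240
RT 144: heading 240 -> 96
PU: pen up
FD 9.1: (0,0) -> (-0.951,9.05) [heading=96, move]
FD 5.3: (-0.951,9.05) -> (-1.505,14.321) [heading=96, move]
FD 4.9: (-1.505,14.321) -> (-2.017,19.194) [heading=96, move]
LT 30: heading 96 -> 126
LT 144: heading 126 -> 270
FD 1.6: (-2.017,19.194) -> (-2.017,17.594) [heading=270, move]
FD 13.1: (-2.017,17.594) -> (-2.017,4.494) [heading=270, move]
FD 4.8: (-2.017,4.494) -> (-2.017,-0.306) [heading=270, move]
FD 1.9: (-2.017,-0.306) -> (-2.017,-2.206) [heading=270, move]
Final: pos=(-2.017,-2.206), heading=270, 0 segment(s) drawn

Start position: (0, 0)
Final position: (-2.017, -2.206)
Distance = 2.989; >= 1e-6 -> NOT closed

Answer: no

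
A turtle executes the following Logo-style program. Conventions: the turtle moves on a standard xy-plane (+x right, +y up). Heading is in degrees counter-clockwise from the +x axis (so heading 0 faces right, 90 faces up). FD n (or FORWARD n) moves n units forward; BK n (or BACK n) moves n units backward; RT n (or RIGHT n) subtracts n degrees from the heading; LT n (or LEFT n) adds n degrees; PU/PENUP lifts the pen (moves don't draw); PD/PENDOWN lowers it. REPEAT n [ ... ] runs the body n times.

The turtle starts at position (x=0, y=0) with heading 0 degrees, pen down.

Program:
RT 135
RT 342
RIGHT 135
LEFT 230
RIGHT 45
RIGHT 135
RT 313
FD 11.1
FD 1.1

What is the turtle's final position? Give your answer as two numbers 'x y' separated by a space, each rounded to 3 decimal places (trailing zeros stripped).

Answer: -11.057 -5.156

Derivation:
Executing turtle program step by step:
Start: pos=(0,0), heading=0, pen down
RT 135: heading 0 -> 225
RT 342: heading 225 -> 243
RT 135: heading 243 -> 108
LT 230: heading 108 -> 338
RT 45: heading 338 -> 293
RT 135: heading 293 -> 158
RT 313: heading 158 -> 205
FD 11.1: (0,0) -> (-10.06,-4.691) [heading=205, draw]
FD 1.1: (-10.06,-4.691) -> (-11.057,-5.156) [heading=205, draw]
Final: pos=(-11.057,-5.156), heading=205, 2 segment(s) drawn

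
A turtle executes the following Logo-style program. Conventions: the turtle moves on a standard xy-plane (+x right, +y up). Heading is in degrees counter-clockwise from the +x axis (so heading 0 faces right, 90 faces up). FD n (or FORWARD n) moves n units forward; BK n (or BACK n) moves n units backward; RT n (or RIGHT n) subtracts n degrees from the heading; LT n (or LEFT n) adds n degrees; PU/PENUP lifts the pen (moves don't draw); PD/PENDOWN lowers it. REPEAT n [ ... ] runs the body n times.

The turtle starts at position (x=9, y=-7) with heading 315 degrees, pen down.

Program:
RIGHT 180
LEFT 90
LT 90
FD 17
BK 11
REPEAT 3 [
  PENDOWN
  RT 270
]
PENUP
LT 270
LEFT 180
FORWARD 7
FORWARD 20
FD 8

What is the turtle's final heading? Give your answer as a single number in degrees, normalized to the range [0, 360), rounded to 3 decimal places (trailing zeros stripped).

Answer: 315

Derivation:
Executing turtle program step by step:
Start: pos=(9,-7), heading=315, pen down
RT 180: heading 315 -> 135
LT 90: heading 135 -> 225
LT 90: heading 225 -> 315
FD 17: (9,-7) -> (21.021,-19.021) [heading=315, draw]
BK 11: (21.021,-19.021) -> (13.243,-11.243) [heading=315, draw]
REPEAT 3 [
  -- iteration 1/3 --
  PD: pen down
  RT 270: heading 315 -> 45
  -- iteration 2/3 --
  PD: pen down
  RT 270: heading 45 -> 135
  -- iteration 3/3 --
  PD: pen down
  RT 270: heading 135 -> 225
]
PU: pen up
LT 270: heading 225 -> 135
LT 180: heading 135 -> 315
FD 7: (13.243,-11.243) -> (18.192,-16.192) [heading=315, move]
FD 20: (18.192,-16.192) -> (32.335,-30.335) [heading=315, move]
FD 8: (32.335,-30.335) -> (37.991,-35.991) [heading=315, move]
Final: pos=(37.991,-35.991), heading=315, 2 segment(s) drawn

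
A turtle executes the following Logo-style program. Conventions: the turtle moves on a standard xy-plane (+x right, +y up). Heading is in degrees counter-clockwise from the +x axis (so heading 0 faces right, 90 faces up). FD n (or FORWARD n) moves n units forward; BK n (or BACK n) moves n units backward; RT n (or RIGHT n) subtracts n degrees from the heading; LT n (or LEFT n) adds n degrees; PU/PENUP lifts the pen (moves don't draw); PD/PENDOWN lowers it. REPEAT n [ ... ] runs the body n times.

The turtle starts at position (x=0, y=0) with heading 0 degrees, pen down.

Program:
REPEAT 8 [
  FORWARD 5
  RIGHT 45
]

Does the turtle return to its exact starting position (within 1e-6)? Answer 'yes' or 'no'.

Executing turtle program step by step:
Start: pos=(0,0), heading=0, pen down
REPEAT 8 [
  -- iteration 1/8 --
  FD 5: (0,0) -> (5,0) [heading=0, draw]
  RT 45: heading 0 -> 315
  -- iteration 2/8 --
  FD 5: (5,0) -> (8.536,-3.536) [heading=315, draw]
  RT 45: heading 315 -> 270
  -- iteration 3/8 --
  FD 5: (8.536,-3.536) -> (8.536,-8.536) [heading=270, draw]
  RT 45: heading 270 -> 225
  -- iteration 4/8 --
  FD 5: (8.536,-8.536) -> (5,-12.071) [heading=225, draw]
  RT 45: heading 225 -> 180
  -- iteration 5/8 --
  FD 5: (5,-12.071) -> (0,-12.071) [heading=180, draw]
  RT 45: heading 180 -> 135
  -- iteration 6/8 --
  FD 5: (0,-12.071) -> (-3.536,-8.536) [heading=135, draw]
  RT 45: heading 135 -> 90
  -- iteration 7/8 --
  FD 5: (-3.536,-8.536) -> (-3.536,-3.536) [heading=90, draw]
  RT 45: heading 90 -> 45
  -- iteration 8/8 --
  FD 5: (-3.536,-3.536) -> (0,0) [heading=45, draw]
  RT 45: heading 45 -> 0
]
Final: pos=(0,0), heading=0, 8 segment(s) drawn

Start position: (0, 0)
Final position: (0, 0)
Distance = 0; < 1e-6 -> CLOSED

Answer: yes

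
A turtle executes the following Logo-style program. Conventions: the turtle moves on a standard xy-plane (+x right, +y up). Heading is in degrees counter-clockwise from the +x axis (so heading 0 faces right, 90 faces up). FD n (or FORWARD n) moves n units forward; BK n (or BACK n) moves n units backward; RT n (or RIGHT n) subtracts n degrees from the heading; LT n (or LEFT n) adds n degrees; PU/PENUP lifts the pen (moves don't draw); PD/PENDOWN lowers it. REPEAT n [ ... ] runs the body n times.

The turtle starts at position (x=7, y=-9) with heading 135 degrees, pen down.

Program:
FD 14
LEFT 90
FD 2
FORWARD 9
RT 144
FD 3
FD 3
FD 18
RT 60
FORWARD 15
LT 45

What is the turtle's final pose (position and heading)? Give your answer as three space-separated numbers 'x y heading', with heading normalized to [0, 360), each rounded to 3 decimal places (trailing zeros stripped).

Answer: 7.08 22.201 66

Derivation:
Executing turtle program step by step:
Start: pos=(7,-9), heading=135, pen down
FD 14: (7,-9) -> (-2.899,0.899) [heading=135, draw]
LT 90: heading 135 -> 225
FD 2: (-2.899,0.899) -> (-4.314,-0.515) [heading=225, draw]
FD 9: (-4.314,-0.515) -> (-10.678,-6.879) [heading=225, draw]
RT 144: heading 225 -> 81
FD 3: (-10.678,-6.879) -> (-10.208,-3.916) [heading=81, draw]
FD 3: (-10.208,-3.916) -> (-9.739,-0.953) [heading=81, draw]
FD 18: (-9.739,-0.953) -> (-6.923,16.826) [heading=81, draw]
RT 60: heading 81 -> 21
FD 15: (-6.923,16.826) -> (7.08,22.201) [heading=21, draw]
LT 45: heading 21 -> 66
Final: pos=(7.08,22.201), heading=66, 7 segment(s) drawn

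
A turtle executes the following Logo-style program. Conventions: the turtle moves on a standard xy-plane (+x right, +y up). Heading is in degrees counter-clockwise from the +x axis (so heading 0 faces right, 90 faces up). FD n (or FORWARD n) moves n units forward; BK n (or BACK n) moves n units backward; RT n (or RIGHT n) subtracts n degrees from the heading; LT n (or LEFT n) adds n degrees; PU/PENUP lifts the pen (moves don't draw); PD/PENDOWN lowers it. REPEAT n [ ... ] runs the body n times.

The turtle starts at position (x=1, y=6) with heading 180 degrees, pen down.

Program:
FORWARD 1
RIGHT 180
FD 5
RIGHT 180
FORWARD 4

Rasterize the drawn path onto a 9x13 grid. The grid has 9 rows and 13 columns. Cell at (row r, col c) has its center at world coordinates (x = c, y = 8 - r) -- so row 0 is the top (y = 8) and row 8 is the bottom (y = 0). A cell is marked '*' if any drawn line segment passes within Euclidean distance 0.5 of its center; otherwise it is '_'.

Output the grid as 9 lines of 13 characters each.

Answer: _____________
_____________
******_______
_____________
_____________
_____________
_____________
_____________
_____________

Derivation:
Segment 0: (1,6) -> (0,6)
Segment 1: (0,6) -> (5,6)
Segment 2: (5,6) -> (1,6)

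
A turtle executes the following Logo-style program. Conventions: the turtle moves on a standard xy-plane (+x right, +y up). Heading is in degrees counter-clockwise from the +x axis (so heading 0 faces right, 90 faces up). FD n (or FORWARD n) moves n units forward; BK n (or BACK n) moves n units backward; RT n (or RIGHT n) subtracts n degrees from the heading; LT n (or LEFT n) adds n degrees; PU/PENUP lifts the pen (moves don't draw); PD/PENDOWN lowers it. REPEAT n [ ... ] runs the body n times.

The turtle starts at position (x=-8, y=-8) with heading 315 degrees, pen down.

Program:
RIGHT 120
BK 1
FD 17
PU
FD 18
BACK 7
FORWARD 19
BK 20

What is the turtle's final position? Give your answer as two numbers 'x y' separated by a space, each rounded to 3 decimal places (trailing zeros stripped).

Answer: -33.114 -14.729

Derivation:
Executing turtle program step by step:
Start: pos=(-8,-8), heading=315, pen down
RT 120: heading 315 -> 195
BK 1: (-8,-8) -> (-7.034,-7.741) [heading=195, draw]
FD 17: (-7.034,-7.741) -> (-23.455,-12.141) [heading=195, draw]
PU: pen up
FD 18: (-23.455,-12.141) -> (-40.841,-16.8) [heading=195, move]
BK 7: (-40.841,-16.8) -> (-34.08,-14.988) [heading=195, move]
FD 19: (-34.08,-14.988) -> (-52.433,-19.906) [heading=195, move]
BK 20: (-52.433,-19.906) -> (-33.114,-14.729) [heading=195, move]
Final: pos=(-33.114,-14.729), heading=195, 2 segment(s) drawn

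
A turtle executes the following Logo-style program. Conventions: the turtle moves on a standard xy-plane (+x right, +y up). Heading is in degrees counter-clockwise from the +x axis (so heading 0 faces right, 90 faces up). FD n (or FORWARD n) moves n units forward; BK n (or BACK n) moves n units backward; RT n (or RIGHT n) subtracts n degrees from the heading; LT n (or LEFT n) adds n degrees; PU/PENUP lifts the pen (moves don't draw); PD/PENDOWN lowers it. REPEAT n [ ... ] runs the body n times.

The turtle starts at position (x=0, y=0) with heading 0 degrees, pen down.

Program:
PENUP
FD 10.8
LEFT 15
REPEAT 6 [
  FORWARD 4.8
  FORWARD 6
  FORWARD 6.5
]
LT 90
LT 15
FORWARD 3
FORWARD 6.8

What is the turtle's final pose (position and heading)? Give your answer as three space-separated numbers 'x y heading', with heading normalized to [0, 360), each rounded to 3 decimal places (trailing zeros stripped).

Executing turtle program step by step:
Start: pos=(0,0), heading=0, pen down
PU: pen up
FD 10.8: (0,0) -> (10.8,0) [heading=0, move]
LT 15: heading 0 -> 15
REPEAT 6 [
  -- iteration 1/6 --
  FD 4.8: (10.8,0) -> (15.436,1.242) [heading=15, move]
  FD 6: (15.436,1.242) -> (21.232,2.795) [heading=15, move]
  FD 6.5: (21.232,2.795) -> (27.511,4.478) [heading=15, move]
  -- iteration 2/6 --
  FD 4.8: (27.511,4.478) -> (32.147,5.72) [heading=15, move]
  FD 6: (32.147,5.72) -> (37.943,7.273) [heading=15, move]
  FD 6.5: (37.943,7.273) -> (44.221,8.955) [heading=15, move]
  -- iteration 3/6 --
  FD 4.8: (44.221,8.955) -> (48.857,10.197) [heading=15, move]
  FD 6: (48.857,10.197) -> (54.653,11.75) [heading=15, move]
  FD 6.5: (54.653,11.75) -> (60.932,13.433) [heading=15, move]
  -- iteration 4/6 --
  FD 4.8: (60.932,13.433) -> (65.568,14.675) [heading=15, move]
  FD 6: (65.568,14.675) -> (71.364,16.228) [heading=15, move]
  FD 6.5: (71.364,16.228) -> (77.642,17.91) [heading=15, move]
  -- iteration 5/6 --
  FD 4.8: (77.642,17.91) -> (82.279,19.153) [heading=15, move]
  FD 6: (82.279,19.153) -> (88.074,20.706) [heading=15, move]
  FD 6.5: (88.074,20.706) -> (94.353,22.388) [heading=15, move]
  -- iteration 6/6 --
  FD 4.8: (94.353,22.388) -> (98.989,23.63) [heading=15, move]
  FD 6: (98.989,23.63) -> (104.785,25.183) [heading=15, move]
  FD 6.5: (104.785,25.183) -> (111.063,26.865) [heading=15, move]
]
LT 90: heading 15 -> 105
LT 15: heading 105 -> 120
FD 3: (111.063,26.865) -> (109.563,29.463) [heading=120, move]
FD 6.8: (109.563,29.463) -> (106.163,35.352) [heading=120, move]
Final: pos=(106.163,35.352), heading=120, 0 segment(s) drawn

Answer: 106.163 35.352 120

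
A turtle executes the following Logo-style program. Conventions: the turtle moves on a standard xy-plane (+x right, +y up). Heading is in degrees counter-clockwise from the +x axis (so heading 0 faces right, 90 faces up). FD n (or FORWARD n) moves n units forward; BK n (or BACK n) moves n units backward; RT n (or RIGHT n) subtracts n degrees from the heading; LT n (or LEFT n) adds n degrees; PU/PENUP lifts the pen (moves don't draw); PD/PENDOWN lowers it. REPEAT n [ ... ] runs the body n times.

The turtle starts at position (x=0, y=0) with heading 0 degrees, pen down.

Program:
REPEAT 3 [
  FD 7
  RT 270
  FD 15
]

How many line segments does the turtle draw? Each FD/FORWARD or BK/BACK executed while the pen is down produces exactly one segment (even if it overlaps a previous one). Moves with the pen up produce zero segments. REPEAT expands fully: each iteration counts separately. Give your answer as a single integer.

Executing turtle program step by step:
Start: pos=(0,0), heading=0, pen down
REPEAT 3 [
  -- iteration 1/3 --
  FD 7: (0,0) -> (7,0) [heading=0, draw]
  RT 270: heading 0 -> 90
  FD 15: (7,0) -> (7,15) [heading=90, draw]
  -- iteration 2/3 --
  FD 7: (7,15) -> (7,22) [heading=90, draw]
  RT 270: heading 90 -> 180
  FD 15: (7,22) -> (-8,22) [heading=180, draw]
  -- iteration 3/3 --
  FD 7: (-8,22) -> (-15,22) [heading=180, draw]
  RT 270: heading 180 -> 270
  FD 15: (-15,22) -> (-15,7) [heading=270, draw]
]
Final: pos=(-15,7), heading=270, 6 segment(s) drawn
Segments drawn: 6

Answer: 6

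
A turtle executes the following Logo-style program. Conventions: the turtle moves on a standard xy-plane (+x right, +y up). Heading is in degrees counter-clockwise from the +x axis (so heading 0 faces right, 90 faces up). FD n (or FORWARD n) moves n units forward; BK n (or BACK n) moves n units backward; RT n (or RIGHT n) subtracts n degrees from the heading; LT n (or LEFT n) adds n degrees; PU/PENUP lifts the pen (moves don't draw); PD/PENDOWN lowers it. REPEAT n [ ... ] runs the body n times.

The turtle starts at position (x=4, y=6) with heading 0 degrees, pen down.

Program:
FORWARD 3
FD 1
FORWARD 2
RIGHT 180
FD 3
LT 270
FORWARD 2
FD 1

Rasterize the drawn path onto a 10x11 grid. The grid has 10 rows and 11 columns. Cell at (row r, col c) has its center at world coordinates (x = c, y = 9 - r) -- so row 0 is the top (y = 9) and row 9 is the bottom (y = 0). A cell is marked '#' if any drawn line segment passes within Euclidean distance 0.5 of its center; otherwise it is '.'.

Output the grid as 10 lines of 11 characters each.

Segment 0: (4,6) -> (7,6)
Segment 1: (7,6) -> (8,6)
Segment 2: (8,6) -> (10,6)
Segment 3: (10,6) -> (7,6)
Segment 4: (7,6) -> (7,8)
Segment 5: (7,8) -> (7,9)

Answer: .......#...
.......#...
.......#...
....#######
...........
...........
...........
...........
...........
...........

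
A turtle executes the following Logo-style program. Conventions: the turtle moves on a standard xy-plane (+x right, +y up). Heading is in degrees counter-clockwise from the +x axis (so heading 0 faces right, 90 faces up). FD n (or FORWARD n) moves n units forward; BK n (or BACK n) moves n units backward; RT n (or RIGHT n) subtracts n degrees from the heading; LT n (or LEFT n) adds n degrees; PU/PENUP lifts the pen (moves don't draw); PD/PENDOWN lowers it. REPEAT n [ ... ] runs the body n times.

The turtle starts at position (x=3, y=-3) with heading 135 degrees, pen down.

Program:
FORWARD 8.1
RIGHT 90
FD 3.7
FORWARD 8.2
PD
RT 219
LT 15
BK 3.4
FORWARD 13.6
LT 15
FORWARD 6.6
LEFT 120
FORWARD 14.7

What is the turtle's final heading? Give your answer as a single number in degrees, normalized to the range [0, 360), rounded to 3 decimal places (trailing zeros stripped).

Executing turtle program step by step:
Start: pos=(3,-3), heading=135, pen down
FD 8.1: (3,-3) -> (-2.728,2.728) [heading=135, draw]
RT 90: heading 135 -> 45
FD 3.7: (-2.728,2.728) -> (-0.111,5.344) [heading=45, draw]
FD 8.2: (-0.111,5.344) -> (5.687,11.142) [heading=45, draw]
PD: pen down
RT 219: heading 45 -> 186
LT 15: heading 186 -> 201
BK 3.4: (5.687,11.142) -> (8.861,12.361) [heading=201, draw]
FD 13.6: (8.861,12.361) -> (-3.836,7.487) [heading=201, draw]
LT 15: heading 201 -> 216
FD 6.6: (-3.836,7.487) -> (-9.175,3.607) [heading=216, draw]
LT 120: heading 216 -> 336
FD 14.7: (-9.175,3.607) -> (4.254,-2.372) [heading=336, draw]
Final: pos=(4.254,-2.372), heading=336, 7 segment(s) drawn

Answer: 336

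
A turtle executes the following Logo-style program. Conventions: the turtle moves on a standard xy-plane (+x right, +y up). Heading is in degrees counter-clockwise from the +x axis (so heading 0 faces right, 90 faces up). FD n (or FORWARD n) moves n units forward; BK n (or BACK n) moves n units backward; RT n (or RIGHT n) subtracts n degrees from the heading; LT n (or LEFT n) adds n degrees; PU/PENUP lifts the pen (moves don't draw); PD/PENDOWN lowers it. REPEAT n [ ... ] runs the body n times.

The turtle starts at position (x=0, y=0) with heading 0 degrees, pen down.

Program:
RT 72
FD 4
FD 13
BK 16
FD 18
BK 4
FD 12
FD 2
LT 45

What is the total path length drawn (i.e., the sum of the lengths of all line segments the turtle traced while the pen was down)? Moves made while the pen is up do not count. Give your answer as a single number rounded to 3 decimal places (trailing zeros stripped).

Executing turtle program step by step:
Start: pos=(0,0), heading=0, pen down
RT 72: heading 0 -> 288
FD 4: (0,0) -> (1.236,-3.804) [heading=288, draw]
FD 13: (1.236,-3.804) -> (5.253,-16.168) [heading=288, draw]
BK 16: (5.253,-16.168) -> (0.309,-0.951) [heading=288, draw]
FD 18: (0.309,-0.951) -> (5.871,-18.07) [heading=288, draw]
BK 4: (5.871,-18.07) -> (4.635,-14.266) [heading=288, draw]
FD 12: (4.635,-14.266) -> (8.343,-25.679) [heading=288, draw]
FD 2: (8.343,-25.679) -> (8.961,-27.581) [heading=288, draw]
LT 45: heading 288 -> 333
Final: pos=(8.961,-27.581), heading=333, 7 segment(s) drawn

Segment lengths:
  seg 1: (0,0) -> (1.236,-3.804), length = 4
  seg 2: (1.236,-3.804) -> (5.253,-16.168), length = 13
  seg 3: (5.253,-16.168) -> (0.309,-0.951), length = 16
  seg 4: (0.309,-0.951) -> (5.871,-18.07), length = 18
  seg 5: (5.871,-18.07) -> (4.635,-14.266), length = 4
  seg 6: (4.635,-14.266) -> (8.343,-25.679), length = 12
  seg 7: (8.343,-25.679) -> (8.961,-27.581), length = 2
Total = 69

Answer: 69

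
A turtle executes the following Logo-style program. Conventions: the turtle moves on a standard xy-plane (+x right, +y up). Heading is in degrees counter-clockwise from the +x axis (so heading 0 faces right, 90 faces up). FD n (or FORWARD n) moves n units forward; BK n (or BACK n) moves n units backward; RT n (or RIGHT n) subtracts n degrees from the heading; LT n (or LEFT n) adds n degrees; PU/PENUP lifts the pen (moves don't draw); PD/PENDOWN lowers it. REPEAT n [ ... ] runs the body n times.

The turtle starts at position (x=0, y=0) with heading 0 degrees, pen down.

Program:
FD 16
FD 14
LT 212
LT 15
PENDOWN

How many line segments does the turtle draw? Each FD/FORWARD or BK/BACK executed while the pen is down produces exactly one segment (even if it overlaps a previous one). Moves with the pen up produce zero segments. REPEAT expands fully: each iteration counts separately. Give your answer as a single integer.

Executing turtle program step by step:
Start: pos=(0,0), heading=0, pen down
FD 16: (0,0) -> (16,0) [heading=0, draw]
FD 14: (16,0) -> (30,0) [heading=0, draw]
LT 212: heading 0 -> 212
LT 15: heading 212 -> 227
PD: pen down
Final: pos=(30,0), heading=227, 2 segment(s) drawn
Segments drawn: 2

Answer: 2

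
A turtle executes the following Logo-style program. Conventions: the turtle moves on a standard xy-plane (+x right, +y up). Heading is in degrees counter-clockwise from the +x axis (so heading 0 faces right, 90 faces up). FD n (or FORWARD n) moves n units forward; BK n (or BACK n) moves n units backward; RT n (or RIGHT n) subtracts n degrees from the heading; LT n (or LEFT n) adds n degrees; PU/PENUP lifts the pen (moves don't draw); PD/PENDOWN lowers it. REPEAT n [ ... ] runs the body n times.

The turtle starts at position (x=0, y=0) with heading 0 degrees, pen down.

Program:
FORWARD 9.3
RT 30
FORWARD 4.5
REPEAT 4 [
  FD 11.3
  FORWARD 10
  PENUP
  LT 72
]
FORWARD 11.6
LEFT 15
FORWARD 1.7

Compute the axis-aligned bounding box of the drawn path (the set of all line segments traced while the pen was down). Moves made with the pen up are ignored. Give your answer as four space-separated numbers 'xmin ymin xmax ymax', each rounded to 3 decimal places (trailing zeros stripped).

Answer: 0 -12.9 31.643 0

Derivation:
Executing turtle program step by step:
Start: pos=(0,0), heading=0, pen down
FD 9.3: (0,0) -> (9.3,0) [heading=0, draw]
RT 30: heading 0 -> 330
FD 4.5: (9.3,0) -> (13.197,-2.25) [heading=330, draw]
REPEAT 4 [
  -- iteration 1/4 --
  FD 11.3: (13.197,-2.25) -> (22.983,-7.9) [heading=330, draw]
  FD 10: (22.983,-7.9) -> (31.643,-12.9) [heading=330, draw]
  PU: pen up
  LT 72: heading 330 -> 42
  -- iteration 2/4 --
  FD 11.3: (31.643,-12.9) -> (40.041,-5.339) [heading=42, move]
  FD 10: (40.041,-5.339) -> (47.472,1.352) [heading=42, move]
  PU: pen up
  LT 72: heading 42 -> 114
  -- iteration 3/4 --
  FD 11.3: (47.472,1.352) -> (42.876,11.676) [heading=114, move]
  FD 10: (42.876,11.676) -> (38.809,20.811) [heading=114, move]
  PU: pen up
  LT 72: heading 114 -> 186
  -- iteration 4/4 --
  FD 11.3: (38.809,20.811) -> (27.571,19.63) [heading=186, move]
  FD 10: (27.571,19.63) -> (17.626,18.585) [heading=186, move]
  PU: pen up
  LT 72: heading 186 -> 258
]
FD 11.6: (17.626,18.585) -> (15.214,7.238) [heading=258, move]
LT 15: heading 258 -> 273
FD 1.7: (15.214,7.238) -> (15.303,5.54) [heading=273, move]
Final: pos=(15.303,5.54), heading=273, 4 segment(s) drawn

Segment endpoints: x in {0, 9.3, 13.197, 22.983, 31.643}, y in {-12.9, -7.9, -2.25, 0}
xmin=0, ymin=-12.9, xmax=31.643, ymax=0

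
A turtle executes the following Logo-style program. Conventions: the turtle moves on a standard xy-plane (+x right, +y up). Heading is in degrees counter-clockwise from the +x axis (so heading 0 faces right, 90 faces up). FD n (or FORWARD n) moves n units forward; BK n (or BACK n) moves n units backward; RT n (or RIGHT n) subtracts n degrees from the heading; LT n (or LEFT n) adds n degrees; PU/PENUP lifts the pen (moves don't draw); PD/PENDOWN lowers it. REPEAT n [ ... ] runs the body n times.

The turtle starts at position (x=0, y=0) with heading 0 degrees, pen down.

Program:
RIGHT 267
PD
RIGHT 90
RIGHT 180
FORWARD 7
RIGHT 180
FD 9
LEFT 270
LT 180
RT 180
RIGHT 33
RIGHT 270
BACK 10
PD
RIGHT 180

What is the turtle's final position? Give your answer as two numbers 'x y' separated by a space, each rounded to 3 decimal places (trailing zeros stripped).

Executing turtle program step by step:
Start: pos=(0,0), heading=0, pen down
RT 267: heading 0 -> 93
PD: pen down
RT 90: heading 93 -> 3
RT 180: heading 3 -> 183
FD 7: (0,0) -> (-6.99,-0.366) [heading=183, draw]
RT 180: heading 183 -> 3
FD 9: (-6.99,-0.366) -> (1.997,0.105) [heading=3, draw]
LT 270: heading 3 -> 273
LT 180: heading 273 -> 93
RT 180: heading 93 -> 273
RT 33: heading 273 -> 240
RT 270: heading 240 -> 330
BK 10: (1.997,0.105) -> (-6.663,5.105) [heading=330, draw]
PD: pen down
RT 180: heading 330 -> 150
Final: pos=(-6.663,5.105), heading=150, 3 segment(s) drawn

Answer: -6.663 5.105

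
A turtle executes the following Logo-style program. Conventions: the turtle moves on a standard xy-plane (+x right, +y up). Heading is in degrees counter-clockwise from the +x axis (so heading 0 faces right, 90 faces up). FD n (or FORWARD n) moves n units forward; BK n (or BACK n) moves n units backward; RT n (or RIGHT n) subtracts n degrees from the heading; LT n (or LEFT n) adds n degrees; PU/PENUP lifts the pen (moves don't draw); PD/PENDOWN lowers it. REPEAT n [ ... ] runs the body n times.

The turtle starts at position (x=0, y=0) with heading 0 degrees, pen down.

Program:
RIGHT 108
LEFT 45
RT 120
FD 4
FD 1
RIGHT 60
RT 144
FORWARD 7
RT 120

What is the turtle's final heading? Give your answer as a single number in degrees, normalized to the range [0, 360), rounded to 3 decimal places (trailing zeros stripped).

Executing turtle program step by step:
Start: pos=(0,0), heading=0, pen down
RT 108: heading 0 -> 252
LT 45: heading 252 -> 297
RT 120: heading 297 -> 177
FD 4: (0,0) -> (-3.995,0.209) [heading=177, draw]
FD 1: (-3.995,0.209) -> (-4.993,0.262) [heading=177, draw]
RT 60: heading 177 -> 117
RT 144: heading 117 -> 333
FD 7: (-4.993,0.262) -> (1.244,-2.916) [heading=333, draw]
RT 120: heading 333 -> 213
Final: pos=(1.244,-2.916), heading=213, 3 segment(s) drawn

Answer: 213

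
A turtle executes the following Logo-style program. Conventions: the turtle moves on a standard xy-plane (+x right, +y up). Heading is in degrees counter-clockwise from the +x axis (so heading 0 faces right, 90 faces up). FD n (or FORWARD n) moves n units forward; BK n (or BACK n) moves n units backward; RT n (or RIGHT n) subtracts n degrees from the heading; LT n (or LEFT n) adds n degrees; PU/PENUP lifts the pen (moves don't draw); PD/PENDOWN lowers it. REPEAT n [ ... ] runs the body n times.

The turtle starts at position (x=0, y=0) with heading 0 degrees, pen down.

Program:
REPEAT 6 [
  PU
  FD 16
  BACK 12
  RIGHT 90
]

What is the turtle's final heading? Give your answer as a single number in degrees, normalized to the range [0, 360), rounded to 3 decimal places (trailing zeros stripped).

Answer: 180

Derivation:
Executing turtle program step by step:
Start: pos=(0,0), heading=0, pen down
REPEAT 6 [
  -- iteration 1/6 --
  PU: pen up
  FD 16: (0,0) -> (16,0) [heading=0, move]
  BK 12: (16,0) -> (4,0) [heading=0, move]
  RT 90: heading 0 -> 270
  -- iteration 2/6 --
  PU: pen up
  FD 16: (4,0) -> (4,-16) [heading=270, move]
  BK 12: (4,-16) -> (4,-4) [heading=270, move]
  RT 90: heading 270 -> 180
  -- iteration 3/6 --
  PU: pen up
  FD 16: (4,-4) -> (-12,-4) [heading=180, move]
  BK 12: (-12,-4) -> (0,-4) [heading=180, move]
  RT 90: heading 180 -> 90
  -- iteration 4/6 --
  PU: pen up
  FD 16: (0,-4) -> (0,12) [heading=90, move]
  BK 12: (0,12) -> (0,0) [heading=90, move]
  RT 90: heading 90 -> 0
  -- iteration 5/6 --
  PU: pen up
  FD 16: (0,0) -> (16,0) [heading=0, move]
  BK 12: (16,0) -> (4,0) [heading=0, move]
  RT 90: heading 0 -> 270
  -- iteration 6/6 --
  PU: pen up
  FD 16: (4,0) -> (4,-16) [heading=270, move]
  BK 12: (4,-16) -> (4,-4) [heading=270, move]
  RT 90: heading 270 -> 180
]
Final: pos=(4,-4), heading=180, 0 segment(s) drawn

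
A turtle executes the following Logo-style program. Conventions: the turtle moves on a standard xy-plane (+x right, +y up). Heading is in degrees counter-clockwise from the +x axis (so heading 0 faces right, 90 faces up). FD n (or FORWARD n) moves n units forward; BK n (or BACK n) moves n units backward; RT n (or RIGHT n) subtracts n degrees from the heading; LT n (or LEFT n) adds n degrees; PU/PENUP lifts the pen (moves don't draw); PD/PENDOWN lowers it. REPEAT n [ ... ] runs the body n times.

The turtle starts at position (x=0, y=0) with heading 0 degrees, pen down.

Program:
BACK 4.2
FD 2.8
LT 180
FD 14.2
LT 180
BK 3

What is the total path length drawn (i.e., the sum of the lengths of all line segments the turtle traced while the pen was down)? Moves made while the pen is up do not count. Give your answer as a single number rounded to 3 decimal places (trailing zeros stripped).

Executing turtle program step by step:
Start: pos=(0,0), heading=0, pen down
BK 4.2: (0,0) -> (-4.2,0) [heading=0, draw]
FD 2.8: (-4.2,0) -> (-1.4,0) [heading=0, draw]
LT 180: heading 0 -> 180
FD 14.2: (-1.4,0) -> (-15.6,0) [heading=180, draw]
LT 180: heading 180 -> 0
BK 3: (-15.6,0) -> (-18.6,0) [heading=0, draw]
Final: pos=(-18.6,0), heading=0, 4 segment(s) drawn

Segment lengths:
  seg 1: (0,0) -> (-4.2,0), length = 4.2
  seg 2: (-4.2,0) -> (-1.4,0), length = 2.8
  seg 3: (-1.4,0) -> (-15.6,0), length = 14.2
  seg 4: (-15.6,0) -> (-18.6,0), length = 3
Total = 24.2

Answer: 24.2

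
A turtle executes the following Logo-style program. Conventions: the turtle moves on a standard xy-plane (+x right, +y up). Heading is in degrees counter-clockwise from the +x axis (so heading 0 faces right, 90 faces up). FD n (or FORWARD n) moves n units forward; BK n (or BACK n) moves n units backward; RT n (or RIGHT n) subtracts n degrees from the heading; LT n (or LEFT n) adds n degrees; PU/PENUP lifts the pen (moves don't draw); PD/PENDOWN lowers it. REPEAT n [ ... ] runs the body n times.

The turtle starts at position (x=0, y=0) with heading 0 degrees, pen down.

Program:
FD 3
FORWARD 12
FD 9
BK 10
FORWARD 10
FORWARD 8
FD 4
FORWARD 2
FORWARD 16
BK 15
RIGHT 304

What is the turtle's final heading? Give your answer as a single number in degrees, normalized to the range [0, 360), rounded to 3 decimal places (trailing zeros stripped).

Executing turtle program step by step:
Start: pos=(0,0), heading=0, pen down
FD 3: (0,0) -> (3,0) [heading=0, draw]
FD 12: (3,0) -> (15,0) [heading=0, draw]
FD 9: (15,0) -> (24,0) [heading=0, draw]
BK 10: (24,0) -> (14,0) [heading=0, draw]
FD 10: (14,0) -> (24,0) [heading=0, draw]
FD 8: (24,0) -> (32,0) [heading=0, draw]
FD 4: (32,0) -> (36,0) [heading=0, draw]
FD 2: (36,0) -> (38,0) [heading=0, draw]
FD 16: (38,0) -> (54,0) [heading=0, draw]
BK 15: (54,0) -> (39,0) [heading=0, draw]
RT 304: heading 0 -> 56
Final: pos=(39,0), heading=56, 10 segment(s) drawn

Answer: 56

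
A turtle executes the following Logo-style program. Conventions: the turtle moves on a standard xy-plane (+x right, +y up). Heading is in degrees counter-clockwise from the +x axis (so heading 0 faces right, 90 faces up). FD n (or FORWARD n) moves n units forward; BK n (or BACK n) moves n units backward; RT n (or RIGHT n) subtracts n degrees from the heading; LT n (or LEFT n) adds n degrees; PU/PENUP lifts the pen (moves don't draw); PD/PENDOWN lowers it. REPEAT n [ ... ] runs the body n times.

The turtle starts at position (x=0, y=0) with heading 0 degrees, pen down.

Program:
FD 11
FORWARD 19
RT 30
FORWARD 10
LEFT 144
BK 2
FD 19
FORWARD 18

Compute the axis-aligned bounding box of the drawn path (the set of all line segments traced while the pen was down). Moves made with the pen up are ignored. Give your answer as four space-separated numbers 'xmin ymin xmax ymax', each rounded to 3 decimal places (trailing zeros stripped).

Executing turtle program step by step:
Start: pos=(0,0), heading=0, pen down
FD 11: (0,0) -> (11,0) [heading=0, draw]
FD 19: (11,0) -> (30,0) [heading=0, draw]
RT 30: heading 0 -> 330
FD 10: (30,0) -> (38.66,-5) [heading=330, draw]
LT 144: heading 330 -> 114
BK 2: (38.66,-5) -> (39.474,-6.827) [heading=114, draw]
FD 19: (39.474,-6.827) -> (31.746,10.53) [heading=114, draw]
FD 18: (31.746,10.53) -> (24.424,26.974) [heading=114, draw]
Final: pos=(24.424,26.974), heading=114, 6 segment(s) drawn

Segment endpoints: x in {0, 11, 24.424, 30, 31.746, 38.66, 39.474}, y in {-6.827, -5, 0, 10.53, 26.974}
xmin=0, ymin=-6.827, xmax=39.474, ymax=26.974

Answer: 0 -6.827 39.474 26.974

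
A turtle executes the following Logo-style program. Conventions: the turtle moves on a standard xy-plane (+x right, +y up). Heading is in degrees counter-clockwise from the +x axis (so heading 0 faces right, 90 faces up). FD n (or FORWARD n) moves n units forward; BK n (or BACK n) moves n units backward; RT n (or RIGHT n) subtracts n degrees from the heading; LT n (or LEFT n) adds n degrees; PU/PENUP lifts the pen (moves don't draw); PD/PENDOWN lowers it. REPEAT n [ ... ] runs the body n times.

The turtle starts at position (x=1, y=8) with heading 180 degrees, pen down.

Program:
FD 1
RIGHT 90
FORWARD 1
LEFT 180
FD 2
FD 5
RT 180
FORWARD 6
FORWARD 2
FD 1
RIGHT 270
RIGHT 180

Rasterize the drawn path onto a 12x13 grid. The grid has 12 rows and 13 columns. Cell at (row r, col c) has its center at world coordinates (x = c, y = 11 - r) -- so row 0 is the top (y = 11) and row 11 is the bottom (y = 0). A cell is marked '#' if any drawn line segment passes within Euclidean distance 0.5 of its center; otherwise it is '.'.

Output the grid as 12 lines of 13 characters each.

Answer: #............
#............
#............
##...........
#............
#............
#............
#............
#............
#............
.............
.............

Derivation:
Segment 0: (1,8) -> (0,8)
Segment 1: (0,8) -> (0,9)
Segment 2: (0,9) -> (-0,7)
Segment 3: (-0,7) -> (-0,2)
Segment 4: (-0,2) -> (-0,8)
Segment 5: (-0,8) -> (-0,10)
Segment 6: (-0,10) -> (-0,11)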